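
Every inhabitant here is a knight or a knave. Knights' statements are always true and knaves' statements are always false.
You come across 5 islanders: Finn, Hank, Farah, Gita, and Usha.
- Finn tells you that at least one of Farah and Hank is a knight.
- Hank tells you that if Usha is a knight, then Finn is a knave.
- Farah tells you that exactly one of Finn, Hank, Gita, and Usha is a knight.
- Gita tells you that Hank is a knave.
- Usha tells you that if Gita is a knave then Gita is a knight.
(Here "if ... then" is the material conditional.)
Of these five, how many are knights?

2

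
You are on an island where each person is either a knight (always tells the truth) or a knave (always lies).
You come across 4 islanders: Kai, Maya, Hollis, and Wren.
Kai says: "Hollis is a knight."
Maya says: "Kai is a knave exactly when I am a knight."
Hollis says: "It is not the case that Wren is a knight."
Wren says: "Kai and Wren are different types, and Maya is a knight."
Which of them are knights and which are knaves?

Kai is a knave, Maya is a knight, Hollis is a knave, and Wren is a knight.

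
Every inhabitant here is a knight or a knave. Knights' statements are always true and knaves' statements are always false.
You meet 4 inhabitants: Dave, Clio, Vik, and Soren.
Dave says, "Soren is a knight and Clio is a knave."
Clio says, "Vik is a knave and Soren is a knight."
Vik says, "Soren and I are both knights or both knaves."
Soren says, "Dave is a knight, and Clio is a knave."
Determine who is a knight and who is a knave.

Dave is a knight, Clio is a knave, Vik is a knight, and Soren is a knight.

Suppose Dave is a knave. Then Dave's statement "Soren is a knight and Clio is a knave" would have to be false. Checking the 8 ways to assign the others, none is consistent with every speaker.
(For instance, with Clio=knave, Vik=knight, Soren=knight, Dave's claim "Soren is a knight and Clio is a knave" comes out true where it would need to be false.)
So Dave must be a knight, making "Soren is a knight and Clio is a knave" true. Taking Dave=knight, Clio=knave, Vik=knight, Soren=knight, each remaining statement checks out:
  Clio (knave): "Vik is a knave and Soren is a knight" — false. ✓
  Vik (knight): "Soren and I are both knights or both knaves" — true. ✓
  Soren (knight): "Dave is a knight, and Clio is a knave" — true. ✓
This is the unique consistent assignment.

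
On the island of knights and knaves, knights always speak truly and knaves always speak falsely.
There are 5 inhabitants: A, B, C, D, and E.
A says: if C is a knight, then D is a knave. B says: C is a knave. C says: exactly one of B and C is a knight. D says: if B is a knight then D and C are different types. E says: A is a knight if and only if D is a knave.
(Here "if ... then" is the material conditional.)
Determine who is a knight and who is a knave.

A is a knave, and the claim "if C is a knight, then D is a knave" is indeed false.
As a knave, B's statement "C is a knave" should be false; it is.
C (knight): "exactly one of B and C is a knight" — True. ✓
As a knight, D's statement "if B is a knight then D and C are different types" should be True; it is.
E (knight): "A is a knight if and only if D is a knave" — True. ✓

A is a knave, B is a knave, C is a knight, D is a knight, and E is a knight.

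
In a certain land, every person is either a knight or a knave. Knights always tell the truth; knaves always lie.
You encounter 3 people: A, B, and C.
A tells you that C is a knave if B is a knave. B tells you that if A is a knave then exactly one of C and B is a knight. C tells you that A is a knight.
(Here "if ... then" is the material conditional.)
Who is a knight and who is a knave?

A is a knight, and the claim "C is a knave if B is a knave" is indeed True.
B is a knight, so "if A is a knave then exactly one of C and B is a knight" must be True — and it is.
C is a knight; "A is a knight" is True, as required.

A is a knight, B is a knight, and C is a knight.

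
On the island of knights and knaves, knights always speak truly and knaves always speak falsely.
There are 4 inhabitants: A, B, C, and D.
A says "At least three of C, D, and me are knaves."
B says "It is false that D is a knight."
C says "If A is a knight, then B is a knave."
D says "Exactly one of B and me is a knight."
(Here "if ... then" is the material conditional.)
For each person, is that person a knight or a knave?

As a knave, A's statement "at least three of C, D, and me are knaves" should be False; it is.
Since B is a knave, "it is false that D is a knight" needs to be False, which holds.
As a knight, C's statement "if A is a knight, then B is a knave" should be True; it is.
As a knight, D's statement "exactly one of B and me is a knight" should be True; it is.

A is a knave, B is a knave, C is a knight, and D is a knight.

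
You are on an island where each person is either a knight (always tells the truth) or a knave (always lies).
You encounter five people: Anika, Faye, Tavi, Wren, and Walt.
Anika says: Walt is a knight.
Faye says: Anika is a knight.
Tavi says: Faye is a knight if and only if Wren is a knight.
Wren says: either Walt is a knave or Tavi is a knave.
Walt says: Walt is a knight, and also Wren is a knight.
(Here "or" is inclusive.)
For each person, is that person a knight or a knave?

Anika is a knave, Faye is a knave, Tavi is a knave, Wren is a knight, and Walt is a knave.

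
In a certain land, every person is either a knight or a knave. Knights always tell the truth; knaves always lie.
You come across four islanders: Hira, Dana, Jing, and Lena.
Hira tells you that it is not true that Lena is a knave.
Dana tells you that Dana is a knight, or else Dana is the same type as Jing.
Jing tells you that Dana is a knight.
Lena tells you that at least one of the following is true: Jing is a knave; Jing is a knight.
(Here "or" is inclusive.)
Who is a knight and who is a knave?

Suppose Hira is a knave. Then Hira's statement "it is not true that Lena is a knave" would have to be false. Checking the 8 ways to assign the others, none is consistent with every speaker.
(For instance, with Dana=knight, Jing=knight, Lena=knight, Hira's claim "it is not true that Lena is a knave" comes out true where it would need to be false.)
So Hira must be a knight, making "it is not true that Lena is a knave" true. Taking Hira=knight, Dana=knight, Jing=knight, Lena=knight, each remaining statement checks out:
  Dana (knight): "Dana is a knight, or else Dana is the same type as Jing" — true. ✓
  Jing (knight): "Dana is a knight" — true. ✓
  Lena (knight): "at least one of the following is true: Jing is a knave; Jing is a knight" — true. ✓
This is the unique consistent assignment.

Hira is a knight, Dana is a knight, Jing is a knight, and Lena is a knight.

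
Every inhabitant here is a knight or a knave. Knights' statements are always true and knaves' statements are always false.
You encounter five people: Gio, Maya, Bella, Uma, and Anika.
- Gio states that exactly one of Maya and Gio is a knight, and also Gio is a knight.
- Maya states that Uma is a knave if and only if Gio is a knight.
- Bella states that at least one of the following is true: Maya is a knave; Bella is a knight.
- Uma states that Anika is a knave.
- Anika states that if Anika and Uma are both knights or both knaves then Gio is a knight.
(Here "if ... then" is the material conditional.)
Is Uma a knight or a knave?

Consistent assignments: {Gio=knave, Maya=knave, Bella=knight, Uma=knave, Anika=knight}
In every consistent assignment, Uma is a knave.

Uma is a knave.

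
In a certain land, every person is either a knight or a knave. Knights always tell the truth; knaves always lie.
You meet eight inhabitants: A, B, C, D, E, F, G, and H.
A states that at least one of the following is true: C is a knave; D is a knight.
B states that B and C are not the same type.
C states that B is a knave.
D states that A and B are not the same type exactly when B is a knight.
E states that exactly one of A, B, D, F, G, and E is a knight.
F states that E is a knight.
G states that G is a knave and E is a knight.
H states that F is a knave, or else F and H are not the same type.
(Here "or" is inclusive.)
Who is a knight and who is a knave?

Knights: A, B, and H. Knaves: C, D, E, F, and G.

A is a knight, so "at least one of the following is true: C is a knave; D is a knight" must be true — and it is.
B (knight): "B and C are not the same type" — true. ✓
C is a knave, and the claim "B is a knave" is indeed False.
D (knave): "A and B are not the same type exactly when B is a knight" — False. ✓
E (knave): "exactly one of A, B, D, F, G, and E is a knight" — False. ✓
As a knave, F's statement "E is a knight" should be False; it is.
G (knave): "G is a knave and E is a knight" — False. ✓
Since H is a knight, "F is a knave, or else F and H are not the same type" needs to be true, which holds.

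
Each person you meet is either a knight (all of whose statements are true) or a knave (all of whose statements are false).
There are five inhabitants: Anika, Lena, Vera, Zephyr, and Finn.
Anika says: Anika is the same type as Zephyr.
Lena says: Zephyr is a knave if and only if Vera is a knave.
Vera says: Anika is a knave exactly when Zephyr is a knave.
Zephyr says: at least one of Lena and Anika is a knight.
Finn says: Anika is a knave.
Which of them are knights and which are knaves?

Knights: Anika, Lena, Vera, and Zephyr. Knaves: Finn.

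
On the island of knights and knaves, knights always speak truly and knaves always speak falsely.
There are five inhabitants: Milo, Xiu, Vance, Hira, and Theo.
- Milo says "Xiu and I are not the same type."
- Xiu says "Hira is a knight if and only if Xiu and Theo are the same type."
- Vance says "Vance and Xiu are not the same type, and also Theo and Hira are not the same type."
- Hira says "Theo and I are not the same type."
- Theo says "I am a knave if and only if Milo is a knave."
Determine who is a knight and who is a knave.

As a knight, Milo's statement "Xiu and I are not the same type" should be true; it is.
As a knave, Xiu's statement "Hira is a knight if and only if Xiu and Theo are the same type" should be false; it is.
Vance is a knave, and the claim "Vance and Xiu are not the same type, and also Theo and Hira are not the same type" is indeed false.
Hira is a knave, and the claim "Theo and I are not the same type" is indeed false.
Theo is a knave; "I am a knave if and only if Milo is a knave" is false, as required.

Knights: Milo. Knaves: Xiu, Vance, Hira, and Theo.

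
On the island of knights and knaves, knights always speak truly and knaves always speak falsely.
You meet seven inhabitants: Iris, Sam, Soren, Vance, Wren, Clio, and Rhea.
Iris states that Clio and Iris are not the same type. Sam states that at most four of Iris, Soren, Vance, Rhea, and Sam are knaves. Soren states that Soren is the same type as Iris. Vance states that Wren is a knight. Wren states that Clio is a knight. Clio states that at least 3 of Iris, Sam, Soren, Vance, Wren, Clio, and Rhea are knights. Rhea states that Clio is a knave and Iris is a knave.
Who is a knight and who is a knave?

Knights: Iris and Sam. Knaves: Soren, Vance, Wren, Clio, and Rhea.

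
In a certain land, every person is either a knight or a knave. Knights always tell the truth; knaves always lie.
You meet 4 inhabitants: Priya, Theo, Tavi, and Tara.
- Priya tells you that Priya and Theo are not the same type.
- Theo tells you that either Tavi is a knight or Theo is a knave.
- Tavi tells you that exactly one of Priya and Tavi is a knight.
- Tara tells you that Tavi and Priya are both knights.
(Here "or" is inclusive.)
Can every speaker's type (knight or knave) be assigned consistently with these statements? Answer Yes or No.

No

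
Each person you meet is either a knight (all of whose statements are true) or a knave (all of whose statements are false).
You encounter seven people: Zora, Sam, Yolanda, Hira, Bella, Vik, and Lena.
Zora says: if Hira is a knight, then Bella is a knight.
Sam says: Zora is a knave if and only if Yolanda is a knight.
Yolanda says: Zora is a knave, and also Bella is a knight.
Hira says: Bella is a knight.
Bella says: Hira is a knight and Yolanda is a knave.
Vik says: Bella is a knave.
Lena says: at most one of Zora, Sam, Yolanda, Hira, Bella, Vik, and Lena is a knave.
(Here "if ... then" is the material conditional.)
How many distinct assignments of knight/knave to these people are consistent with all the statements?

2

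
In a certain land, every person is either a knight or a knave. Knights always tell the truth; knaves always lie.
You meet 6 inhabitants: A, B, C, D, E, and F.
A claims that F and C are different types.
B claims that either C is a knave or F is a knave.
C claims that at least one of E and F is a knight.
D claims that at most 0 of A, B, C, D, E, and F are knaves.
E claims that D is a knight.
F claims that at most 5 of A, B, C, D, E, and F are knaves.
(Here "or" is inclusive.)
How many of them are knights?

The unique consistent assignment is A=knave, B=knave, C=knight, D=knave, E=knave, F=knight.
That has 2 knights.

2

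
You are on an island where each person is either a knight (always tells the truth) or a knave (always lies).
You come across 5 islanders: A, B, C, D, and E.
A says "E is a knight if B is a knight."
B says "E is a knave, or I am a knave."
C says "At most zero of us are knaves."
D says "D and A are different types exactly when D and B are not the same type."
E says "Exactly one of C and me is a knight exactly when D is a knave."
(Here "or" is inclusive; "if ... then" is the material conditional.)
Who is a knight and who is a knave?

A is a knave, B is a knight, C is a knave, D is a knave, and E is a knave.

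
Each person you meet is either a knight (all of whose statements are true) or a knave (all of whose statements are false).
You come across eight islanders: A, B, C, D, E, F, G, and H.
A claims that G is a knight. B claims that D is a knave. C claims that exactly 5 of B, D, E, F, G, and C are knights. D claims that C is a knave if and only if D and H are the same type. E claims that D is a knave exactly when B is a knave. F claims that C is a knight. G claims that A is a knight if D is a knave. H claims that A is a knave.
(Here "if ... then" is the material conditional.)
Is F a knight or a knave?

Consistent assignments: {A=knave, B=knight, C=knave, D=knave, E=knave, F=knave, G=knave, H=knight}
In every consistent assignment, F is a knave.

F is a knave.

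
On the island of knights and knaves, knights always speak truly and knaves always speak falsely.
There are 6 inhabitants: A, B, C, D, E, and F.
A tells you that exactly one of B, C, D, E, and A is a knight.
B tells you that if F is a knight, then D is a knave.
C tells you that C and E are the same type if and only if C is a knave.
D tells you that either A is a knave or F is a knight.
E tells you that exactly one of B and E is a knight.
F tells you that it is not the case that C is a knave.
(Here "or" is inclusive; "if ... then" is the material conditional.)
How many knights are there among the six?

3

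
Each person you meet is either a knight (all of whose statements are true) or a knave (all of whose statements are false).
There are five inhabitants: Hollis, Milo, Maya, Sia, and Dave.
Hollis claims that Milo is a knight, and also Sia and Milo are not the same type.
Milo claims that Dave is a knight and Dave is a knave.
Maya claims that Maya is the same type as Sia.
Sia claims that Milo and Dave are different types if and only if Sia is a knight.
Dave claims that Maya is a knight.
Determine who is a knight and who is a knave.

Knights: Maya, Sia, and Dave. Knaves: Hollis and Milo.

Suppose Hollis is a knight. Then Hollis's statement "Milo is a knight, and also Sia and Milo are not the same type" would have to be true. Checking the 16 ways to assign the others, none is consistent with every speaker.
(For instance, with Milo=knave, Maya=knight, Sia=knight, Dave=knight, Hollis's claim "Milo is a knight, and also Sia and Milo are not the same type" comes out false where it would need to be true.)
So Hollis must be a knave, making "Milo is a knight, and also Sia and Milo are not the same type" false. Taking Hollis=knave, Milo=knave, Maya=knight, Sia=knight, Dave=knight, each remaining statement checks out:
  Milo (knave): "Dave is a knight and Dave is a knave" — false. ✓
  Maya (knight): "Maya is the same type as Sia" — true. ✓
  Sia (knight): "Milo and Dave are different types if and only if Sia is a knight" — true. ✓
  Dave (knight): "Maya is a knight" — true. ✓
This is the unique consistent assignment.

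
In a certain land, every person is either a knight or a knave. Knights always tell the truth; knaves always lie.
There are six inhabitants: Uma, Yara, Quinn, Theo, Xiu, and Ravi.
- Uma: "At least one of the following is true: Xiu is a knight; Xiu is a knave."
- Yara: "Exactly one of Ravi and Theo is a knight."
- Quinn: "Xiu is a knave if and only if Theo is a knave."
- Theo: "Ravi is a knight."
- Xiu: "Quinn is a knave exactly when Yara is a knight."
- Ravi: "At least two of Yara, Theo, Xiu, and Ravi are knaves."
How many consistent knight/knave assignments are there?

Consistent assignments:
  Uma=knight, Yara=knave, Quinn=knave, Theo=knight, Xiu=knave, Ravi=knight

1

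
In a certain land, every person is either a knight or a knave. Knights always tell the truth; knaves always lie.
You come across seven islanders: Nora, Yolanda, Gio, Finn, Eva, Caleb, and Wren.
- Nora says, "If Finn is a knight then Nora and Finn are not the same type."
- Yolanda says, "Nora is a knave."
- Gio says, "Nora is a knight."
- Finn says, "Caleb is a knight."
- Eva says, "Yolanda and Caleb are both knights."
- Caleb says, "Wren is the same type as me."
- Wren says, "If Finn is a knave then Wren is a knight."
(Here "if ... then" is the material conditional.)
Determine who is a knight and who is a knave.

Nora is a knight, Yolanda is a knave, Gio is a knight, Finn is a knave, Eva is a knave, Caleb is a knave, and Wren is a knight.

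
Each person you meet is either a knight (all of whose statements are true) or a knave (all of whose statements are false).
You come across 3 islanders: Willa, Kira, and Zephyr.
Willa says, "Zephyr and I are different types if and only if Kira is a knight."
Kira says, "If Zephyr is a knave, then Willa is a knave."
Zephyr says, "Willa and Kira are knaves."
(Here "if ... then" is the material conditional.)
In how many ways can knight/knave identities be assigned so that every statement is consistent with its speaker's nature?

1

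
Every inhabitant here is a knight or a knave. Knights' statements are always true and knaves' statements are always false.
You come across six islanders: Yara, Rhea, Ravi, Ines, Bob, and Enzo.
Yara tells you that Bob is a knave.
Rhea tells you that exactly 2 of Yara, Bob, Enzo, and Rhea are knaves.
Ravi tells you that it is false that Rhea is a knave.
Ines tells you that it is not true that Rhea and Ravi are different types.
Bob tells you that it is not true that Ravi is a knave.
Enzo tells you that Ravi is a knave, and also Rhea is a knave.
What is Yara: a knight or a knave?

Consistent assignments: {Yara=knave, Rhea=knight, Ravi=knight, Ines=knight, Bob=knight, Enzo=knave}
In every consistent assignment, Yara is a knave.

Yara is a knave.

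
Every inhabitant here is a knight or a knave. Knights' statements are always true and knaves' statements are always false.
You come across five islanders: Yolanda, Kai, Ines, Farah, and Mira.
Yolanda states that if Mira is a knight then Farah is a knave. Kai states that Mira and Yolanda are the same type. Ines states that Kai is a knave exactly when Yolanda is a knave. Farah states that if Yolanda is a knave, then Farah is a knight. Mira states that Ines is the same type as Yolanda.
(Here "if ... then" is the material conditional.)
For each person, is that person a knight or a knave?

Yolanda is a knight, Kai is a knave, Ines is a knave, Farah is a knight, and Mira is a knave.

Yolanda (knight): "if Mira is a knight then Farah is a knave" — True. ✓
Kai is a knave, and the claim "Mira and Yolanda are the same type" is indeed False.
Since Ines is a knave, "Kai is a knave exactly when Yolanda is a knave" needs to be False, which holds.
Farah (knight): "if Yolanda is a knave, then Farah is a knight" — True. ✓
Mira is a knave, so "Ines is the same type as Yolanda" must be False — and it is.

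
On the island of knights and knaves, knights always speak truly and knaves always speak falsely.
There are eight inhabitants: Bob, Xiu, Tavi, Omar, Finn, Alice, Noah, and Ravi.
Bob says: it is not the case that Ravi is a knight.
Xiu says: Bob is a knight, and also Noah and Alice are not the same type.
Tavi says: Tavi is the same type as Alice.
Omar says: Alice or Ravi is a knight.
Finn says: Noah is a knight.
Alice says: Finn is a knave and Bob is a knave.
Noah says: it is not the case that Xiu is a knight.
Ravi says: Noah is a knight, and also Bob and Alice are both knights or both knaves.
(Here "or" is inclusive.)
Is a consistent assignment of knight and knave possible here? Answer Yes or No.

No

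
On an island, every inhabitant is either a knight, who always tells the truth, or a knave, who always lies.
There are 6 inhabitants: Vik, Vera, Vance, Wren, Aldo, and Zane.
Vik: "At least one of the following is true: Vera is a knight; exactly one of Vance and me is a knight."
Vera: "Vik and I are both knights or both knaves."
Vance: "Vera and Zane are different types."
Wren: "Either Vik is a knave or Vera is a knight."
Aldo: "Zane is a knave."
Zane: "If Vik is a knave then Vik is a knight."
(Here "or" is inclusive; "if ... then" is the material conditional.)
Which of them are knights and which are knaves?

Vik is a knight, Vera is a knight, Vance is a knave, Wren is a knight, Aldo is a knave, and Zane is a knight.

Since Vik is a knight, "at least one of the following is true: Vera is a knight; exactly one of Vance and me is a knight" needs to be true, which holds.
Vera (knight): "Vik and I are both knights or both knaves" — true. ✓
Vance (knave): "Vera and Zane are different types" — False. ✓
Wren is a knight, so "either Vik is a knave or Vera is a knight" must be true — and it is.
Since Aldo is a knave, "Zane is a knave" needs to be False, which holds.
Zane is a knight, so "if Vik is a knave then Vik is a knight" must be true — and it is.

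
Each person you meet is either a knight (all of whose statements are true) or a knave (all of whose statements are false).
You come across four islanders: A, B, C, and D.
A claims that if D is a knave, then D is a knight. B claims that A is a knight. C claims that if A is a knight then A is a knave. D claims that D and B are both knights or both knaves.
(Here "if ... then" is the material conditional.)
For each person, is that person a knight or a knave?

Knights: A, B, and D. Knaves: C.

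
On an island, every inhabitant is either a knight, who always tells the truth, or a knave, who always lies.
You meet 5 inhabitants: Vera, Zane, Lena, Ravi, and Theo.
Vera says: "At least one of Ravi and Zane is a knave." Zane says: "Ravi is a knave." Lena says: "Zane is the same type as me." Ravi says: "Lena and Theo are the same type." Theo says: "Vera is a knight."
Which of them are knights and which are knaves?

Vera is a knight, Zane is a knight, Lena is a knave, Ravi is a knave, and Theo is a knight.

Since Vera is a knight, "at least one of Ravi and Zane is a knave" needs to be true, which holds.
Since Zane is a knight, "Ravi is a knave" needs to be true, which holds.
Lena is a knave, and the claim "Zane is the same type as me" is indeed false.
Since Ravi is a knave, "Lena and Theo are the same type" needs to be false, which holds.
Theo is a knight; "Vera is a knight" is true, as required.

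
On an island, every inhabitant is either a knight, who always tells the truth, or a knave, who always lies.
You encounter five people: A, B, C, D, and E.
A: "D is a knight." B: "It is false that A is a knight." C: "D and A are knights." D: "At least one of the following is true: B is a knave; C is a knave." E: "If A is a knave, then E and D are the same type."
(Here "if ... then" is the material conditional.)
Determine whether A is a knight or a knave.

A is a knight.

Consistent assignments: {A=knight, B=knave, C=knight, D=knight, E=knight}
In every consistent assignment, A is a knight.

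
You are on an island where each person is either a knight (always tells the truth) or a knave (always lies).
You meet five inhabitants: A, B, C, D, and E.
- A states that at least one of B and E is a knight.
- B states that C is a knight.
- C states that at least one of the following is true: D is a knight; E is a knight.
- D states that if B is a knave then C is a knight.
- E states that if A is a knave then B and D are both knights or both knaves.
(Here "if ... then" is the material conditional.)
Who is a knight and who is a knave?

A is a knight, and the claim "at least one of B and E is a knight" is indeed true.
B is a knight, so "C is a knight" must be true — and it is.
C is a knight; "at least one of the following is true: D is a knight; E is a knight" is true, as required.
Since D is a knight, "if B is a knave then C is a knight" needs to be true, which holds.
E (knight): "if A is a knave then B and D are both knights or both knaves" — true. ✓

A is a knight, B is a knight, C is a knight, D is a knight, and E is a knight.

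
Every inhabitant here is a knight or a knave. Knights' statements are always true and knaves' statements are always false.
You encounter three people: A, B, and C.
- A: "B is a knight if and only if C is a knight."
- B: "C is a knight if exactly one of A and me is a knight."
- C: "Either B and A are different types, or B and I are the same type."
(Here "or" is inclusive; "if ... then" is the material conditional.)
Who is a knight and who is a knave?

Knights: A, B, and C. Knaves: none.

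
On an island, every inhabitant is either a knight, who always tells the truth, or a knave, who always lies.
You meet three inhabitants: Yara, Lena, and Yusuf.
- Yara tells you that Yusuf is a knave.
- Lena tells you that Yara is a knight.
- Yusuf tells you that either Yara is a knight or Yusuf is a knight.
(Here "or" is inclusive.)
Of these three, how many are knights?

1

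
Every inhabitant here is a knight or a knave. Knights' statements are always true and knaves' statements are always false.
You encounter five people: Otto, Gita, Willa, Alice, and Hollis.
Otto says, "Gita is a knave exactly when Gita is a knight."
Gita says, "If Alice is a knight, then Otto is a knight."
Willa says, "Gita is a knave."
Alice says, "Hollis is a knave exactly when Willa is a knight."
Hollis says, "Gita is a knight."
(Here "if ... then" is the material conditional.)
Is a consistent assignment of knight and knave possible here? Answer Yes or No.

One consistent assignment: Otto=knave, Gita=knave, Willa=knight, Alice=knight, Hollis=knave.

Yes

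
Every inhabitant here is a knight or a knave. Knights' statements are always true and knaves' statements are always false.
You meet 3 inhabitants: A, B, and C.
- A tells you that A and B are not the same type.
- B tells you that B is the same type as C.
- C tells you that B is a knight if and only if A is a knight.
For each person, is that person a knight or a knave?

Knights: C. Knaves: A and B.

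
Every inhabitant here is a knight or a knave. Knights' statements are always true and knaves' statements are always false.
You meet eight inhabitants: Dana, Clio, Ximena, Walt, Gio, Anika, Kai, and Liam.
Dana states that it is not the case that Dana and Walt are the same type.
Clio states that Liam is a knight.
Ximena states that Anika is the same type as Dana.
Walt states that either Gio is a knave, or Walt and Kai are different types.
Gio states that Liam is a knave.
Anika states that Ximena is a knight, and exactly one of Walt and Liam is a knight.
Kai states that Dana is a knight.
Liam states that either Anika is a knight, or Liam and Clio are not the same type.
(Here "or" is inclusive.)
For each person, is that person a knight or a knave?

Dana is a knave, and the claim "it is not the case that Dana and Walt are the same type" is indeed false.
Clio is a knave, so "Liam is a knight" must be false — and it is.
As a knight, Ximena's statement "Anika is the same type as Dana" should be True; it is.
Walt is a knave; "either Gio is a knave, or Walt and Kai are different types" is false, as required.
Gio is a knight, so "Liam is a knave" must be True — and it is.
Since Anika is a knave, "Ximena is a knight, and exactly one of Walt and Liam is a knight" needs to be false, which holds.
As a knave, Kai's statement "Dana is a knight" should be false; it is.
Liam is a knave, so "either Anika is a knight, or Liam and Clio are not the same type" must be false — and it is.

Dana is a knave, Clio is a knave, Ximena is a knight, Walt is a knave, Gio is a knight, Anika is a knave, Kai is a knave, and Liam is a knave.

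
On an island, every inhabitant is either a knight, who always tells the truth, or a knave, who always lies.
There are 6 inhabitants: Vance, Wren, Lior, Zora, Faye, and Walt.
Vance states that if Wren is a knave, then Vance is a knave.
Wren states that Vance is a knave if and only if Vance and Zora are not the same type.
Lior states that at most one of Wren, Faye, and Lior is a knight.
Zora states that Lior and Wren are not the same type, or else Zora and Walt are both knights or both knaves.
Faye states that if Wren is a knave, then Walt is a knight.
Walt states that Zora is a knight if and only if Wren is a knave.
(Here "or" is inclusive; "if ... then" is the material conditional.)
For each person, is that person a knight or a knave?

Vance is a knight, Wren is a knight, Lior is a knave, Zora is a knight, Faye is a knight, and Walt is a knave.

As a knight, Vance's statement "if Wren is a knave, then Vance is a knave" should be True; it is.
As a knight, Wren's statement "Vance is a knave if and only if Vance and Zora are not the same type" should be True; it is.
Lior is a knave; "at most one of Wren, Faye, and Lior is a knight" is False, as required.
As a knight, Zora's statement "Lior and Wren are not the same type, or else Zora and Walt are both knights or both knaves" should be True; it is.
As a knight, Faye's statement "if Wren is a knave, then Walt is a knight" should be True; it is.
Walt (knave): "Zora is a knight if and only if Wren is a knave" — False. ✓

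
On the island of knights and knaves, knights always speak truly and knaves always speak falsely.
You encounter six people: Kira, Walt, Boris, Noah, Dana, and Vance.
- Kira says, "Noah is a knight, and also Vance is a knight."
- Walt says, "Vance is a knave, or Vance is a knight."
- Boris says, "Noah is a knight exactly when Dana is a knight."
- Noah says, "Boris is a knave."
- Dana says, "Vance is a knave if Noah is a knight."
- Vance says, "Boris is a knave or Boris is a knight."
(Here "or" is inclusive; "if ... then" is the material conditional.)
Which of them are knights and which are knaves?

Kira is a knight, Walt is a knight, Boris is a knave, Noah is a knight, Dana is a knave, and Vance is a knight.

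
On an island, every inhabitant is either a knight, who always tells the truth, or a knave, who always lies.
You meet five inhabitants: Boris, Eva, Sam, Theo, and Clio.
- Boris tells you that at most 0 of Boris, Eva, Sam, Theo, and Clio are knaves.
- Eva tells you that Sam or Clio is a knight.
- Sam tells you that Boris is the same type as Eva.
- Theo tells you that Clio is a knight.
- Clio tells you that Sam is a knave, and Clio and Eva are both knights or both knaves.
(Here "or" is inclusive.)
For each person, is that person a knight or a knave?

Knights: Eva, Theo, and Clio. Knaves: Boris and Sam.

Suppose Boris is a knight. Then Boris's statement "at most 0 of Boris, Eva, Sam, Theo, and Clio are knaves" would have to be true. Checking the 16 ways to assign the others, none is consistent with every speaker.
(For instance, with Eva=knight, Sam=knave, Theo=knight, Clio=knight, Boris's claim "at most 0 of Boris, Eva, Sam, Theo, and Clio are knaves" comes out false where it would need to be true.)
So Boris must be a knave, making "at most 0 of Boris, Eva, Sam, Theo, and Clio are knaves" false. Taking Boris=knave, Eva=knight, Sam=knave, Theo=knight, Clio=knight, each remaining statement checks out:
  Eva (knight): "Sam or Clio is a knight" — true. ✓
  Sam (knave): "Boris is the same type as Eva" — false. ✓
  Theo (knight): "Clio is a knight" — true. ✓
  Clio (knight): "Sam is a knave, and Clio and Eva are both knights or both knaves" — true. ✓
This is the unique consistent assignment.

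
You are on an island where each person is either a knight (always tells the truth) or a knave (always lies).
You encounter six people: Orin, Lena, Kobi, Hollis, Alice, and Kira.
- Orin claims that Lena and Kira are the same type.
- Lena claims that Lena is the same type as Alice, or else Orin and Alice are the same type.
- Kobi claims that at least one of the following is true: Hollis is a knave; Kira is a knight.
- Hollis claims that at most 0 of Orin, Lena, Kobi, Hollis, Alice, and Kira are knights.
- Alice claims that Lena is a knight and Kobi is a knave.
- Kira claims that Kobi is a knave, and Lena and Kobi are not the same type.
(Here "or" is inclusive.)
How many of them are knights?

The unique consistent assignment is Orin=knave, Lena=knight, Kobi=knight, Hollis=knave, Alice=knave, Kira=knave.
That has 2 knights.

2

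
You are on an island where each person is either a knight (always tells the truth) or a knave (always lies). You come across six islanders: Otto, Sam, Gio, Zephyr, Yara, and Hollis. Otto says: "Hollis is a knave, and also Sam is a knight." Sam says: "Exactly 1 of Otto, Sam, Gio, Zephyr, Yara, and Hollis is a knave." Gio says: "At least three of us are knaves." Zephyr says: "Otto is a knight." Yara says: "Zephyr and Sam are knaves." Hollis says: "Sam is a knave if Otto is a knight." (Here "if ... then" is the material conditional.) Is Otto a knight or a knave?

Otto is a knave.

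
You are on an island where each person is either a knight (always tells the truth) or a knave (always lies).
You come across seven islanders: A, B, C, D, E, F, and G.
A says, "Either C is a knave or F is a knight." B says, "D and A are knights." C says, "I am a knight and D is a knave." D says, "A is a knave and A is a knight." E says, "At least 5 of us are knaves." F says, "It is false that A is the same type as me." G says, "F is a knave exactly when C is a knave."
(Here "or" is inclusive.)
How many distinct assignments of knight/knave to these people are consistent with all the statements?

1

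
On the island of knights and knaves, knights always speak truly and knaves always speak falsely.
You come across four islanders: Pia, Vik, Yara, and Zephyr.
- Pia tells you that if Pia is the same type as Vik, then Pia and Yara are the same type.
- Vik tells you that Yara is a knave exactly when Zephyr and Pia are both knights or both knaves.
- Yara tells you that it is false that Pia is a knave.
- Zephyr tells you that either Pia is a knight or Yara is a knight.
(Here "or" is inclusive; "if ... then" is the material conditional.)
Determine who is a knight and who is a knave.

Suppose Pia is a knave. Then Pia's statement "if Pia is the same type as Vik, then Pia and Yara are the same type" would have to be false. Checking the 8 ways to assign the others, none is consistent with every speaker.
(For instance, with Vik=knave, Yara=knight, Zephyr=knight, Vik's claim "Yara is a knave exactly when Zephyr and Pia are both knights or both knaves" comes out true where it would need to be false.)
So Pia must be a knight, making "if Pia is the same type as Vik, then Pia and Yara are the same type" true. Taking Pia=knight, Vik=knave, Yara=knight, Zephyr=knight, each remaining statement checks out:
  Vik (knave): "Yara is a knave exactly when Zephyr and Pia are both knights or both knaves" — false. ✓
  Yara (knight): "it is false that Pia is a knave" — true. ✓
  Zephyr (knight): "either Pia is a knight or Yara is a knight" — true. ✓
This is the unique consistent assignment.

Pia is a knight, Vik is a knave, Yara is a knight, and Zephyr is a knight.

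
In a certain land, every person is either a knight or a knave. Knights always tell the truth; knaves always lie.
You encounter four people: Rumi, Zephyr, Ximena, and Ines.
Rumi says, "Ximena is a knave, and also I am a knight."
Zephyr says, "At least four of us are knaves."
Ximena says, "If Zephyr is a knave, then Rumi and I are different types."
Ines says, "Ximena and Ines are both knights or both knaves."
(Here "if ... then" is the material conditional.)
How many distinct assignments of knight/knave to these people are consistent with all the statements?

2

Consistent assignments:
  Rumi=knave, Zephyr=knave, Ximena=knight, Ines=knight
  Rumi=knave, Zephyr=knave, Ximena=knight, Ines=knave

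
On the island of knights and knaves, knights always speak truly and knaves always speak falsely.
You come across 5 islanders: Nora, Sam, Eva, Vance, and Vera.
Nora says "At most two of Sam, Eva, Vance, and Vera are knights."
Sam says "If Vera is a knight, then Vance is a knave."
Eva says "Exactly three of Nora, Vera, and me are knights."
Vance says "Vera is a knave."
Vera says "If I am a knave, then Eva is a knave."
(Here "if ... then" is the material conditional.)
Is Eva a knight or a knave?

Eva is a knave.

Consistent assignments: {Nora=knight, Sam=knight, Eva=knave, Vance=knave, Vera=knight}
In every consistent assignment, Eva is a knave.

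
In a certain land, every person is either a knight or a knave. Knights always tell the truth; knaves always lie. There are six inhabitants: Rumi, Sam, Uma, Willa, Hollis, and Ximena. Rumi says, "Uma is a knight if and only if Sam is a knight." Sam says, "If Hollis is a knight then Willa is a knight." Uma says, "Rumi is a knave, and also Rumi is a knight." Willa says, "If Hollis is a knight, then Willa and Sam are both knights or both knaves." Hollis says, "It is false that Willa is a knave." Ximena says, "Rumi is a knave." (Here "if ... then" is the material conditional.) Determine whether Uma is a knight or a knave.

Uma is a knave.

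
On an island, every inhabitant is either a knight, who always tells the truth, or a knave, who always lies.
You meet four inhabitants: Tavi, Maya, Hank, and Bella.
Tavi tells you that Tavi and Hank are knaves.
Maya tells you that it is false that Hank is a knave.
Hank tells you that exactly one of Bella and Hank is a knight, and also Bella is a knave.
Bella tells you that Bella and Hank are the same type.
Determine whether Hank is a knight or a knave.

Consistent assignments: {Tavi=knave, Maya=knight, Hank=knight, Bella=knave}
In every consistent assignment, Hank is a knight.

Hank is a knight.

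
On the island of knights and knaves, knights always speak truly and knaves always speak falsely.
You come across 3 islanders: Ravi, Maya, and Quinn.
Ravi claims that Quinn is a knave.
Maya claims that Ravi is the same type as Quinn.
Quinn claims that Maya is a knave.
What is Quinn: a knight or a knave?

Quinn is a knight.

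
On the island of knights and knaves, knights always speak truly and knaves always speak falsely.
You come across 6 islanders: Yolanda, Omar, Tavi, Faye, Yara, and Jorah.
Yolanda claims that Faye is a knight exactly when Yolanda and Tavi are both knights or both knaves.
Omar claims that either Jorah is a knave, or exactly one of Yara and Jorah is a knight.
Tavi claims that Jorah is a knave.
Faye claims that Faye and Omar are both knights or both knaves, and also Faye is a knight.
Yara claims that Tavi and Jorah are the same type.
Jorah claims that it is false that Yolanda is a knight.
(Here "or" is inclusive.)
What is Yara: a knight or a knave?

Yara is a knave.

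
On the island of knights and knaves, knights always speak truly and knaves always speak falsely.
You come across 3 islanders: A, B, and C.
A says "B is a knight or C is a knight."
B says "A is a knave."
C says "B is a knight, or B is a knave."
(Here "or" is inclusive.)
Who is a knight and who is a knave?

Suppose A is a knave. Then A's statement "B is a knight or C is a knight" would have to be false. Checking the 4 ways to assign the others, none is consistent with every speaker.
(For instance, with B=knave, C=knight, A's claim "B is a knight or C is a knight" comes out true where it would need to be false.)
So A must be a knight, making "B is a knight or C is a knight" true. Taking A=knight, B=knave, C=knight, each remaining statement checks out:
  B (knave): "A is a knave" — false. ✓
  C (knight): "B is a knight, or B is a knave" — true. ✓
This is the unique consistent assignment.

Knights: A and C. Knaves: B.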